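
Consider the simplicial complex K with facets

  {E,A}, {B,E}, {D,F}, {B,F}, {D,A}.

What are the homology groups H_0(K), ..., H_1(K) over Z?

H_0 ≅ Z,  H_1 ≅ Z.

Fix the vertex order A < B < D < E < F and write every simplex with vertices in increasing order. Then dim K = 1 and the simplices of K are:

  0-simplices (5): A, B, D, E, F
  1-simplices (5): AD, AE, BE, BF, DF

so the chain groups are C_0 ≅ Z^5, C_1 ≅ Z^5.

The boundary map ∂_1: C_1 → C_0 sends each edge [p,q] (with p < q) to q − p. For instance
  ∂BF = F − B.
As a 5×5 matrix over Z this has rank 4, with invariant factors (1,1,1,1).

Computing H_k = (kernel of ∂_k) / (image of ∂_{k+1}):

  H_0: rank C_0 − rank ∂_1 = 5 − 4 = 1, and the invariant factors of ∂_1 are all 1, so H_0 ≅ Z.
  H_1: rank ker ∂_1 − rank ∂_2 = (5 − 4) − 0 = 1, and there is no ∂_2, so H_1 ≅ Z.

As a check, the Euler characteristic is 5 − 5 = 0, which agrees with 1 − 1 = 0.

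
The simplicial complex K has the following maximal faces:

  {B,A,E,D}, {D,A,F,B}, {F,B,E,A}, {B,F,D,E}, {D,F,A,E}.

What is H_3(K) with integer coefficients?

H_3 ≅ Z.

Order the vertices as A < B < D < E < F. Listing each simplex with vertices in this order, K has dimension 3 with simplices:

  0-simplices (5): A, B, D, E, F
  1-simplices (10): AB, AD, AE, AF, BD, BE, BF, DE, DF, EF
  2-simplices (10): ABD, ABE, ABF, ADE, ADF, AEF, BDE, BDF, BEF, DEF
  3-simplices (5): ABDE, ABDF, ABEF, ADEF, BDEF

giving chain groups C_0 ≅ Z^5, C_1 ≅ Z^10, C_2 ≅ Z^10, C_3 ≅ Z^5.

Boundary ∂_1: C_1 → C_0 maps an edge to its endpoints' difference, ∂[p,q] = q − p. For instance
  ∂DE = E − D.
This gives a 5×10 integer matrix of rank 4; reducing to Smith normal form yields diagonal entries (1,1,1,1).

Boundary ∂_2: C_2 → C_1 maps a triangle to the signed sum of its edges. For instance
  ∂BDF = DF − BF + BD,
  ∂BEF = EF − BF + BE.
The resulting 10×10 matrix has rank 6, and its Smith normal form has invariant factors (1,1,1,1,1,1).

Boundary ∂_3: C_3 → C_2 sends each 3-simplex σ to the alternating sum Σ_i (−1)^i (σ with its i-th vertex removed). For instance
  ∂ABDF = BDF − ADF + ABF − ABD,
  ∂ABDE = BDE − ADE + ABE − ABD.
As a 10×5 matrix over Z this has rank 4, with invariant factors (1,1,1,1).

From H_k ≅ ker(∂_k) / im(∂_{k+1}) we obtain:

  H_3: rank ker ∂_3 − rank ∂_4 = (5 − 4) − 0 = 1, and there is no ∂_4, so H_3 ≅ Z.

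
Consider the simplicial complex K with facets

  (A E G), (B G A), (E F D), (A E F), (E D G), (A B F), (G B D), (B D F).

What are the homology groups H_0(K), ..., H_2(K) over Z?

Fix the vertex order A < B < D < E < F < G and write every simplex with vertices in increasing order. Then dim K = 2 and the simplices of K are:

  0-simplices (6): A, B, D, E, F, G
  1-simplices (12): AB, AE, AF, AG, BD, BF, BG, DE, DF, DG, EF, EG
  2-simplices (8): ABF, ABG, AEF, AEG, BDF, BDG, DEF, DEG

Hence C_0 ≅ Z^6, C_1 ≅ Z^12, C_2 ≅ Z^8.

∂_1: C_1 → C_0 maps an edge to its endpoints' difference, ∂[p,q] = q − p. For instance
  ∂AB = B − A.
This gives a 6×12 integer matrix of rank 5; reducing to Smith normal form yields diagonal entries (1,1,1,1,1).

The boundary map ∂_2: C_2 → C_1 maps a triangle to the signed sum of its edges. For instance
  ∂DEG = EG − DG + DE,
  ∂AEG = EG − AG + AE.
This gives a 12×8 integer matrix of rank 7; reducing to Smith normal form yields diagonal entries (1,1,1,1,1,1,1).

From H_k ≅ ker(∂_k) / im(∂_{k+1}) we obtain:

  H_0: rank C_0 − rank ∂_1 = 6 − 5 = 1, and the invariant factors of ∂_1 are all 1, so H_0 ≅ Z.
  H_1: rank ker ∂_1 − rank ∂_2 = (12 − 5) − 7 = 0, and the invariant factors of ∂_2 are all 1, so H_1 ≅ 0.
  H_2: rank ker ∂_2 − rank ∂_3 = (8 − 7) − 0 = 1, and there is no ∂_3, so H_2 ≅ Z.

As a check, the Euler characteristic is 6 − 12 + 8 = 2, which agrees with 1 − 0 + 1 = 2.

H_0 = Z,  H_1 = 0,  H_2 = Z.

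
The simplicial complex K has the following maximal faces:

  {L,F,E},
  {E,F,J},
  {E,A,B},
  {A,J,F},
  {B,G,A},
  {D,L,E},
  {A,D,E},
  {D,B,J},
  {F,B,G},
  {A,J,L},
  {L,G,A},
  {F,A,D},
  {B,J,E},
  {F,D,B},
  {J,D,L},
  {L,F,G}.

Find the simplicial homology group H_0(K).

H_0 ≅ Z.

Order the vertices as A < B < D < E < F < G < J < L. Listing each simplex with vertices in this order, K has dimension 2 with simplices:

  0-simplices (8): A, B, D, E, F, G, J, L
  1-simplices (24): AB, AD, AE, AF, AG, AJ, AL, BD, BE, BF, BG, BJ, DE, DF, DJ, DL, EF, EJ, EL, FG, FJ, FL, GL, JL
  2-simplices (16): ABE, ABG, ADE, ADF, AFJ, AGL, AJL, BDF, BDJ, BEJ, BFG, DEL, DJL, EFJ, EFL, FGL

giving chain groups C_0 ≅ Z^8, C_1 ≅ Z^24, C_2 ≅ Z^16.

∂_1: C_1 → C_0 sends each edge [p,q] (with p < q) to q − p. For instance
  ∂AE = E − A.
The resulting 8×24 matrix has rank 7, and its Smith normal form has invariant factors (1,1,1,1,1,1,1).

Boundary ∂_2: C_2 → C_1 sends each 2-simplex [p,q,r] to [q,r] − [p,r] + [p,q]. For instance
  ∂FGL = GL − FL + FG,
  ∂EFJ = FJ − EJ + EF.
The 24×16 boundary matrix has rank 15 and Smith normal form diag(1,1,1,1,1,1,1,1,1,1,1,1,1,1,1).

From H_k ≅ ker(∂_k) / im(∂_{k+1}) we obtain:

  H_0: rank C_0 − rank ∂_1 = 8 − 7 = 1, and the invariant factors of ∂_1 are all 1, so H_0 ≅ Z.

(K is a triangulation of the torus T^2.)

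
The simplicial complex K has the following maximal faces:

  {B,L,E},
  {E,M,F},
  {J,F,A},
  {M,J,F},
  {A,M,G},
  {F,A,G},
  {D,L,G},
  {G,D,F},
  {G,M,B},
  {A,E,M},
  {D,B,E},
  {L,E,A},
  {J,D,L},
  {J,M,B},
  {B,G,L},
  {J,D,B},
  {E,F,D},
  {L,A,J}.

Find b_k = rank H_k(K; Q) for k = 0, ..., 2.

b_0 = 1, b_1 = 1, b_2 = 0.

Fix the vertex order A < B < D < E < F < G < J < L < M and write every simplex with vertices in increasing order. Then dim K = 2 and the simplices of K are:

  0-simplices (9): A, B, D, E, F, G, J, L, M
  1-simplices (27): AE, AF, AG, AJ, AL, AM, BD, BE, BG, BJ, BL, BM, DE, DF, DG, DJ, DL, EF, EL, EM, FG, FJ, FM, GL, GM, JL, JM
  2-simplices (18): AEL, AEM, AFG, AFJ, AGM, AJL, BDE, BDJ, BEL, BGL, BGM, BJM, DEF, DFG, DGL, DJL, EFM, FJM

giving chain groups C_0 ≅ Z^9, C_1 ≅ Z^27, C_2 ≅ Z^18.

∂_1: C_1 → C_0 maps an edge to its endpoints' difference, ∂[p,q] = q − p.
The 9×27 boundary matrix has rank 8 and Smith normal form diag(1,1,1,1,1,1,1,1).

∂_2: C_2 → C_1 maps a triangle to the signed sum of its edges. For instance
  ∂DJL = JL − DL + DJ,
  ∂AJL = JL − AL + AJ.
The resulting 27×18 matrix has rank 18, and its Smith normal form has invariant factors (1,1,1,1,1,1,1,1,1,1,1,1,1,1,1,1,1,2).

Now H_k = ker ∂_k / im ∂_{k+1}, so:

  H_0: rank C_0 − rank ∂_1 = 9 − 8 = 1, and the invariant factors of ∂_1 are all 1, so H_0 = Z.
  H_1: rank ker ∂_1 − rank ∂_2 = (27 − 8) − 18 = 1, and ∂_2 has invariant factor 2 > 1, so H_1 = Z ⊕ Z/2.
  H_2: rank ker ∂_2 − rank ∂_3 = (18 − 18) − 0 = 0, and there is no ∂_3, so H_2 = 0.

As a check, the Euler characteristic is 9 − 27 + 18 = 0, which agrees with 1 − 1 + 0 = 0.

Hence the Betti numbers are b_0 = 1, b_1 = 1, b_2 = 0.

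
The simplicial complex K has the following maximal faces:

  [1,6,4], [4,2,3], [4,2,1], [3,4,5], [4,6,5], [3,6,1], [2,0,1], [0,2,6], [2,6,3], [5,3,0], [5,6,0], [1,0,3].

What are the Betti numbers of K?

b_0 = 1, b_1 = 0, b_2 = 0.

K has 7 vertices, 18 edges, 12 triangles.
rank ∂_0 = 0, rank ∂_1 = 6 ⇒ b_0 = 7 − 0 − 6 = 1; all invariant factors of ∂_1 are 1 so no torsion. So H_0 ≅ Z.
rank ∂_1 = 6, rank ∂_2 = 12 ⇒ b_1 = 18 − 6 − 12 = 0; ∂_2 has invariant factor(s) [2] giving torsion. So H_1 ≅ Z/2.
rank ∂_2 = 12, rank ∂_3 = 0 ⇒ b_2 = 12 − 12 − 0 = 0. So H_2 ≅ 0.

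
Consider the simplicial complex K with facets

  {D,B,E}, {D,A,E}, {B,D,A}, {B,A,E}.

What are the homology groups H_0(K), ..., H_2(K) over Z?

Order the vertices as A < B < D < E. Listing each simplex with vertices in this order, K has dimension 2 with simplices:

  0-simplices (4): A, B, D, E
  1-simplices (6): AB, AD, AE, BD, BE, DE
  2-simplices (4): ABD, ABE, ADE, BDE

giving chain groups C_0 ≅ Z^4, C_1 ≅ Z^6, C_2 ≅ Z^4.

∂_1: C_1 → C_0 sends each edge [p,q] (with p < q) to q − p. For instance
  ∂BD = D − B.
The resulting 4×6 matrix has rank 3, and its Smith normal form has invariant factors (1,1,1).

∂_2: C_2 → C_1 acts by ∂[p,q,r] = [q,r] − [p,r] + [p,q]. For instance
  ∂BDE = DE − BE + BD,
  ∂ABD = BD − AD + AB.
The resulting 6×4 matrix has rank 3, and its Smith normal form has invariant factors (1,1,1).

Now H_k = ker ∂_k / im ∂_{k+1}, so:

  H_0: rank C_0 − rank ∂_1 = 4 − 3 = 1, and the invariant factors of ∂_1 are all 1, so H_0 = Z.
  H_1: rank ker ∂_1 − rank ∂_2 = (6 − 3) − 3 = 0, and the invariant factors of ∂_2 are all 1, so H_1 = 0.
  H_2: rank ker ∂_2 − rank ∂_3 = (4 − 3) − 0 = 1, and there is no ∂_3, so H_2 = Z.

As a check, the Euler characteristic is 4 − 6 + 4 = 2, which agrees with 1 − 0 + 1 = 2.
(K is a triangulation of the 2-sphere S^2.)

H_0 ≅ Z,  H_1 = 0,  H_2 ≅ Z.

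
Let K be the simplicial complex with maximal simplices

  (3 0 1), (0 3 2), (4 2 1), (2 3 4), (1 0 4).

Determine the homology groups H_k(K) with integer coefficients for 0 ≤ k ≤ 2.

H_0 ≅ Z,  H_1 ≅ Z,  H_2 = 0.

We work with the vertex ordering 0 < 1 < 2 < 3 < 4. The simplices of K, each written with vertices in increasing order, are:

  0-simplices (5): [0], [1], [2], [3], [4]
  1-simplices (10): [0,1], [0,2], [0,3], [0,4], [1,2], [1,3], [1,4], [2,3], [2,4], [3,4]
  2-simplices (5): [0,1,3], [0,1,4], [0,2,3], [1,2,4], [2,3,4]

so the chain groups are C_0 ≅ Z^5, C_1 ≅ Z^10, C_2 ≅ Z^5.

∂_1: C_1 → C_0 maps an edge to its endpoints' difference, ∂[p,q] = q − p. For instance
  ∂[1,2] = [2] − [1].
The 5×10 boundary matrix has rank 4 and Smith normal form diag(1,1,1,1).

Boundary ∂_2: C_2 → C_1 sends each 2-simplex [p,q,r] to [q,r] − [p,r] + [p,q]. For instance
  ∂[2,3,4] = [3,4] − [2,4] + [2,3],
  ∂[0,1,3] = [1,3] − [0,3] + [0,1].
The resulting 10×5 matrix has rank 5, and its Smith normal form has invariant factors (1,1,1,1,1).

Now H_k = ker ∂_k / im ∂_{k+1}, so:

  H_0: rank C_0 − rank ∂_1 = 5 − 4 = 1, and the invariant factors of ∂_1 are all 1, so H_0 ≅ Z.
  H_1: rank ker ∂_1 − rank ∂_2 = (10 − 4) − 5 = 1, and the invariant factors of ∂_2 are all 1, so H_1 ≅ Z.
  H_2: rank ker ∂_2 − rank ∂_3 = (5 − 5) − 0 = 0, and there is no ∂_3, so H_2 ≅ 0.

(K is a triangulation of the Möbius band.)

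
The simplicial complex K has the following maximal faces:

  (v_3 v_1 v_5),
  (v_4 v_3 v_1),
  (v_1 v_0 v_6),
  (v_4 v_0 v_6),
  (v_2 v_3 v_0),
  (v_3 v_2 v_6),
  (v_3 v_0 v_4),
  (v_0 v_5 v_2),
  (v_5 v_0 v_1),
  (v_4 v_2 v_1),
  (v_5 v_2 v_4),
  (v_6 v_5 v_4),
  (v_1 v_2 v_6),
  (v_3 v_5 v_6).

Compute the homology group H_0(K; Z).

Fix the vertex order v_0 < v_1 < v_2 < v_3 < v_4 < v_5 < v_6 and write every simplex with vertices in increasing order. Then dim K = 2 and the simplices of K are:

  0-simplices (7): [v_0], [v_1], [v_2], [v_3], [v_4], [v_5], [v_6]
  1-simplices (21): (21 of them)
  2-simplices (14): (14 of them)

so the chain groups are C_0 ≅ Z^7, C_1 ≅ Z^21, C_2 ≅ Z^14.

The boundary map ∂_1: C_1 → C_0 is given by ∂[p,q] = [q] − [p].
This gives a 7×21 integer matrix of rank 6; reducing to Smith normal form yields diagonal entries (1,1,1,1,1,1).

Boundary ∂_2: C_2 → C_1 maps a triangle to the signed sum of its edges. For instance
  ∂[v_0,v_2,v_5] = [v_2,v_5] − [v_0,v_5] + [v_0,v_2],
  ∂[v_1,v_3,v_4] = [v_3,v_4] − [v_1,v_4] + [v_1,v_3].
The resulting 21×14 matrix has rank 13, and its Smith normal form has invariant factors (1,1,1,1,1,1,1,1,1,1,1,1,1).

Computing H_k = (kernel of ∂_k) / (image of ∂_{k+1}):

  H_0: rank C_0 − rank ∂_1 = 7 − 6 = 1, and the invariant factors of ∂_1 are all 1, so H_0 ≅ Z.

H_0 = Z.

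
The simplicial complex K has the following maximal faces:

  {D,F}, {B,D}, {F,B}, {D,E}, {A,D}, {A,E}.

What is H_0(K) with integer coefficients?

Order the vertices as A < B < D < E < F. Listing each simplex with vertices in this order, K has dimension 1 with simplices:

  0-simplices (5): A, B, D, E, F
  1-simplices (6): AD, AE, BD, BF, DE, DF

giving chain groups C_0 ≅ Z^5, C_1 ≅ Z^6.

∂_1: C_1 → C_0 maps an edge to its endpoints' difference, ∂[p,q] = q − p.
The resulting 5×6 matrix has rank 4, and its Smith normal form has invariant factors (1,1,1,1).

Reading off H_k = ker ∂_k / im ∂_{k+1}:

  H_0: rank C_0 − rank ∂_1 = 5 − 4 = 1, and the invariant factors of ∂_1 are all 1, so H_0 = Z.

(K is a triangulation of a wedge of 2 circles.)

H_0 ≅ Z.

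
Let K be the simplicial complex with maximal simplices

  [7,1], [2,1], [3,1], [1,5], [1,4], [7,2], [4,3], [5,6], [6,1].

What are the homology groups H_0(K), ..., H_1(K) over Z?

H_0 ≅ Z,  H_1 ≅ Z^3.

We work with the vertex ordering 1 < 2 < 3 < 4 < 5 < 6 < 7. The simplices of K, each written with vertices in increasing order, are:

  0-simplices (7): [1], [2], [3], [4], [5], [6], [7]
  1-simplices (9): [1,2], [1,3], [1,4], [1,5], [1,6], [1,7], [2,7], [3,4], [5,6]

giving chain groups C_0 ≅ Z^7, C_1 ≅ Z^9.

The boundary map ∂_1: C_1 → C_0 sends each edge [p,q] (with p < q) to q − p.
As a 7×9 matrix over Z this has rank 6, with invariant factors (1,1,1,1,1,1).

Now H_k = ker ∂_k / im ∂_{k+1}, so:

  H_0: rank C_0 − rank ∂_1 = 7 − 6 = 1, and the invariant factors of ∂_1 are all 1, so H_0 = Z.
  H_1: rank ker ∂_1 − rank ∂_2 = (9 − 6) − 0 = 3, and there is no ∂_2, so H_1 = Z^3.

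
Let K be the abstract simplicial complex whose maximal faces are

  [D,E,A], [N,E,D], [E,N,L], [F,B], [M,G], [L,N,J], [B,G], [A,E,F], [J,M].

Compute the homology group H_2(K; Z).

H_2 ≅ 0.

Fix the vertex order A < B < D < E < F < G < J < L < M < N and write every simplex with vertices in increasing order. Then dim K = 2 and the simplices of K are:

  0-simplices (10): A, B, D, E, F, G, J, L, M, N
  1-simplices (15): AD, AE, AF, BF, BG, DE, DN, EF, EL, EN, GM, JL, JM, JN, LN
  2-simplices (5): ADE, AEF, DEN, ELN, JLN

Hence C_0 ≅ Z^10, C_1 ≅ Z^15, C_2 ≅ Z^5.

The boundary map ∂_1: C_1 → C_0 maps an edge to its endpoints' difference, ∂[p,q] = q − p. For instance
  ∂BG = G − B.
As a 10×15 matrix over Z this has rank 9, with invariant factors (1,1,1,1,1,1,1,1,1).

The boundary map ∂_2: C_2 → C_1 maps a triangle to the signed sum of its edges. For instance
  ∂JLN = LN − JN + JL,
  ∂DEN = EN − DN + DE.
The resulting 15×5 matrix has rank 5, and its Smith normal form has invariant factors (1,1,1,1,1).

Now H_k = ker ∂_k / im ∂_{k+1}, so:

  H_2: rank ker ∂_2 − rank ∂_3 = (5 − 5) − 0 = 0, and there is no ∂_3, so H_2 ≅ 0.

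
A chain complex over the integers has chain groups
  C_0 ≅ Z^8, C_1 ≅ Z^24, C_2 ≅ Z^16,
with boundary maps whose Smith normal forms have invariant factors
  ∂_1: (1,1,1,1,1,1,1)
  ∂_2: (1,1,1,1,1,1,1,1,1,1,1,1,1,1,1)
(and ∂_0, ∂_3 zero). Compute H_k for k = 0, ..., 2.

H_0 = Z,  H_1 = Z^2,  H_2 = Z.

H_0: b_0 = 8 − 0 − 7 = 1; torsion from ∂_1 factors > 1: none. So H_0 = Z.
H_1: b_1 = 24 − 7 − 15 = 2; torsion from ∂_2 factors > 1: none. So H_1 = Z^2.
H_2: b_2 = 16 − 15 − 0 = 1; torsion from ∂_3 factors > 1: none. So H_2 = Z.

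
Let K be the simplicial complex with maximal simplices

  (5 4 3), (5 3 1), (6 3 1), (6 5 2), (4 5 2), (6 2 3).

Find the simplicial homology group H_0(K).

H_0 ≅ Z.

Order the vertices as 1 < 2 < 3 < 4 < 5 < 6. Listing each simplex with vertices in this order, K has dimension 2 with simplices:

  0-simplices (6): [1], [2], [3], [4], [5], [6]
  1-simplices (12): [1,3], [1,5], [1,6], [2,3], [2,4], [2,5], [2,6], [3,4], [3,5], [3,6], [4,5], [5,6]
  2-simplices (6): [1,3,5], [1,3,6], [2,3,6], [2,4,5], [2,5,6], [3,4,5]

so the chain groups are C_0 ≅ Z^6, C_1 ≅ Z^12, C_2 ≅ Z^6.

∂_1: C_1 → C_0 sends each edge [p,q] (with p < q) to q − p.
This gives a 6×12 integer matrix of rank 5; reducing to Smith normal form yields diagonal entries (1,1,1,1,1).

Boundary ∂_2: C_2 → C_1 maps a triangle to the signed sum of its edges. For instance
  ∂[1,3,5] = [3,5] − [1,5] + [1,3],
  ∂[2,5,6] = [5,6] − [2,6] + [2,5].
This gives a 12×6 integer matrix of rank 6; reducing to Smith normal form yields diagonal entries (1,1,1,1,1,1).

Reading off H_k = ker ∂_k / im ∂_{k+1}:

  H_0: rank C_0 − rank ∂_1 = 6 − 5 = 1, and the invariant factors of ∂_1 are all 1, so H_0 = Z.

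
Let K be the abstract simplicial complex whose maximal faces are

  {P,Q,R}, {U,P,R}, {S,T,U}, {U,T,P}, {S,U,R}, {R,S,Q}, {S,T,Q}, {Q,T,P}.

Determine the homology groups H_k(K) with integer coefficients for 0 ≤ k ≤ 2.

Fix the vertex order P < Q < R < S < T < U and write every simplex with vertices in increasing order. Then dim K = 2 and the simplices of K are:

  0-simplices (6): P, Q, R, S, T, U
  1-simplices (12): PQ, PR, PT, PU, QR, QS, QT, RS, RU, ST, SU, TU
  2-simplices (8): PQR, PQT, PRU, PTU, QRS, QST, RSU, STU

Hence C_0 ≅ Z^6, C_1 ≅ Z^12, C_2 ≅ Z^8.

∂_1: C_1 → C_0 sends each edge [p,q] (with p < q) to q − p. For instance
  ∂PQ = Q − P.
The resulting 6×12 matrix has rank 5, and its Smith normal form has invariant factors (1,1,1,1,1).

Boundary ∂_2: C_2 → C_1 sends each 2-simplex [p,q,r] to [q,r] − [p,r] + [p,q]. For instance
  ∂PRU = RU − PU + PR,
  ∂PQT = QT − PT + PQ.
The 12×8 boundary matrix has rank 7 and Smith normal form diag(1,1,1,1,1,1,1).

Reading off H_k = ker ∂_k / im ∂_{k+1}:

  H_0: rank C_0 − rank ∂_1 = 6 − 5 = 1, and the invariant factors of ∂_1 are all 1, so H_0 = Z.
  H_1: rank ker ∂_1 − rank ∂_2 = (12 − 5) − 7 = 0, and the invariant factors of ∂_2 are all 1, so H_1 = 0.
  H_2: rank ker ∂_2 − rank ∂_3 = (8 − 7) − 0 = 1, and there is no ∂_3, so H_2 = Z.

H_0 ≅ Z,  H_1 = 0,  H_2 ≅ Z.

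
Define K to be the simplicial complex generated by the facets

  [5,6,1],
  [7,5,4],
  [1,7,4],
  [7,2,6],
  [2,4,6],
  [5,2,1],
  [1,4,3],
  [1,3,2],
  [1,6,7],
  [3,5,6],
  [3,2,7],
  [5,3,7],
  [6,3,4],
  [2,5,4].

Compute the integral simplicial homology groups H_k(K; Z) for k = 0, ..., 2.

Take the total order 1 < 2 < 3 < 4 < 5 < 6 < 7 on the vertex set. Then K (dimension 2) consists of the simplices:

  0-simplices (7): [1], [2], [3], [4], [5], [6], [7]
  1-simplices (21): [1,2], [1,3], [1,4], [1,5], [1,6], [1,7], [2,3], [2,4], [2,5], [2,6], [2,7], [3,4], [3,5], [3,6], [3,7], [4,5], [4,6], [4,7], [5,6], [5,7], [6,7]
  2-simplices (14): [1,2,3], [1,2,5], [1,3,4], [1,4,7], [1,5,6], [1,6,7], [2,3,7], [2,4,5], [2,4,6], [2,6,7], [3,4,6], [3,5,6], [3,5,7], [4,5,7]

so the chain groups are C_0 ≅ Z^7, C_1 ≅ Z^21, C_2 ≅ Z^14.

The boundary map ∂_1: C_1 → C_0 sends each edge [p,q] (with p < q) to q − p. For instance
  ∂[4,5] = [5] − [4].
As a 7×21 matrix over Z this has rank 6, with invariant factors (1,1,1,1,1,1).

Boundary ∂_2: C_2 → C_1 sends each 2-simplex [p,q,r] to [q,r] − [p,r] + [p,q]. For instance
  ∂[1,4,7] = [4,7] − [1,7] + [1,4],
  ∂[4,5,7] = [5,7] − [4,7] + [4,5].
As a 21×14 matrix over Z this has rank 13, with invariant factors (1,1,1,1,1,1,1,1,1,1,1,1,1).

Computing H_k = (kernel of ∂_k) / (image of ∂_{k+1}):

  H_0: rank C_0 − rank ∂_1 = 7 − 6 = 1, and the invariant factors of ∂_1 are all 1, so H_0 ≅ Z.
  H_1: rank ker ∂_1 − rank ∂_2 = (21 − 6) − 13 = 2, and the invariant factors of ∂_2 are all 1, so H_1 ≅ Z^2.
  H_2: rank ker ∂_2 − rank ∂_3 = (14 − 13) − 0 = 1, and there is no ∂_3, so H_2 ≅ Z.

H_0 = Z,  H_1 = Z^2,  H_2 = Z.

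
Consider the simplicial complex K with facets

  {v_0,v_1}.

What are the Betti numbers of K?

b_0 = 1, b_1 = 0.

We work with the vertex ordering v_0 < v_1. The simplices of K, each written with vertices in increasing order, are:

  0-simplices (2): [v_0], [v_1]
  1-simplices (1): [v_0,v_1]

Hence C_0 ≅ Z^2, C_1 ≅ Z^1.

Boundary ∂_1: C_1 → C_0 is given by ∂[p,q] = [q] − [p]. For instance
  ∂[v_0,v_1] = [v_1] − [v_0].
The resulting 2×1 matrix has rank 1, and its Smith normal form has invariant factors (1).

Now H_k = ker ∂_k / im ∂_{k+1}, so:

  H_0: rank C_0 − rank ∂_1 = 2 − 1 = 1, and the invariant factors of ∂_1 are all 1, so H_0 ≅ Z.
  H_1: rank ker ∂_1 − rank ∂_2 = (1 − 1) − 0 = 0, and there is no ∂_2, so H_1 ≅ 0.

(K is a triangulation of the 1-simplex.)

Hence the Betti numbers are b_0 = 1, b_1 = 0.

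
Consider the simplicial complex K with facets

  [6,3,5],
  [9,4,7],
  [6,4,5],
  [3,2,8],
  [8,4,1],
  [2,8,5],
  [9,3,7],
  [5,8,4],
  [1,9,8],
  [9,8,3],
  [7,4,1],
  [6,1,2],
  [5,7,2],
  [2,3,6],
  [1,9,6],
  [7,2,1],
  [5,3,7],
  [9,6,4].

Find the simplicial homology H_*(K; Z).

We work with the vertex ordering 1 < 2 < 3 < 4 < 5 < 6 < 7 < 8 < 9. The simplices of K, each written with vertices in increasing order, are:

  0-simplices (9): [1], [2], [3], [4], [5], [6], [7], [8], [9]
  1-simplices (27): (27 of them)
  2-simplices (18): [1,2,6], [1,2,7], [1,4,7], [1,4,8], [1,6,9], [1,8,9], [2,3,6], [2,3,8], [2,5,7], [2,5,8], [3,5,6], [3,5,7], [3,7,9], [3,8,9], [4,5,6], [4,5,8], [4,6,9], [4,7,9]

Hence C_0 ≅ Z^9, C_1 ≅ Z^27, C_2 ≅ Z^18.

Boundary ∂_1: C_1 → C_0 sends each edge [p,q] (with p < q) to q − p. For instance
  ∂[4,5] = [5] − [4].
This gives a 9×27 integer matrix of rank 8; reducing to Smith normal form yields diagonal entries (1,1,1,1,1,1,1,1).

Boundary ∂_2: C_2 → C_1 maps a triangle to the signed sum of its edges. For instance
  ∂[4,5,6] = [5,6] − [4,6] + [4,5],
  ∂[1,4,7] = [4,7] − [1,7] + [1,4].
The resulting 27×18 matrix has rank 18, and its Smith normal form has invariant factors (1,1,1,1,1,1,1,1,1,1,1,1,1,1,1,1,1,2).

Now H_k = ker ∂_k / im ∂_{k+1}, so:

  H_0: rank C_0 − rank ∂_1 = 9 − 8 = 1, and the invariant factors of ∂_1 are all 1, so H_0 ≅ Z.
  H_1: rank ker ∂_1 − rank ∂_2 = (27 − 8) − 18 = 1, and ∂_2 has invariant factor 2 > 1, so H_1 ≅ Z ⊕ Z/2.
  H_2: rank ker ∂_2 − rank ∂_3 = (18 − 18) − 0 = 0, and there is no ∂_3, so H_2 ≅ 0.

(K is a triangulation of the Klein bottle.)

H_0 ≅ Z,  H_1 ≅ Z ⊕ Z/2,  H_2 = 0.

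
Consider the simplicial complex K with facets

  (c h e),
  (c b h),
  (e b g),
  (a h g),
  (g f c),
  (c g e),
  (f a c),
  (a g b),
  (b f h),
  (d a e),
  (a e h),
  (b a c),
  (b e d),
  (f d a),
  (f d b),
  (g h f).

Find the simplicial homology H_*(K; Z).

H_0 ≅ Z,  H_1 ≅ Z^2,  H_2 ≅ Z.

Fix the vertex order a < b < c < d < e < f < g < h and write every simplex with vertices in increasing order. Then dim K = 2 and the simplices of K are:

  0-simplices (8): a, b, c, d, e, f, g, h
  1-simplices (24): ab, ac, ad, ae, af, ag, ah, bc, bd, be, bf, bg, bh, ce, cf, cg, ch, de, df, eg, eh, fg, fh, gh
  2-simplices (16): abc, abg, acf, ade, adf, aeh, agh, bch, bde, bdf, beg, bfh, ceg, ceh, cfg, fgh

Hence C_0 ≅ Z^8, C_1 ≅ Z^24, C_2 ≅ Z^16.

∂_1: C_1 → C_0 maps an edge to its endpoints' difference, ∂[p,q] = q − p. For instance
  ∂fh = h − f.
The 8×24 boundary matrix has rank 7 and Smith normal form diag(1,1,1,1,1,1,1).

The boundary map ∂_2: C_2 → C_1 maps a triangle to the signed sum of its edges. For instance
  ∂agh = gh − ah + ag,
  ∂ceh = eh − ch + ce.
As a 24×16 matrix over Z this has rank 15, with invariant factors (1,1,1,1,1,1,1,1,1,1,1,1,1,1,1).

Now H_k = ker ∂_k / im ∂_{k+1}, so:

  H_0: rank C_0 − rank ∂_1 = 8 − 7 = 1, and the invariant factors of ∂_1 are all 1, so H_0 ≅ Z.
  H_1: rank ker ∂_1 − rank ∂_2 = (24 − 7) − 15 = 2, and the invariant factors of ∂_2 are all 1, so H_1 ≅ Z^2.
  H_2: rank ker ∂_2 − rank ∂_3 = (16 − 15) − 0 = 1, and there is no ∂_3, so H_2 ≅ Z.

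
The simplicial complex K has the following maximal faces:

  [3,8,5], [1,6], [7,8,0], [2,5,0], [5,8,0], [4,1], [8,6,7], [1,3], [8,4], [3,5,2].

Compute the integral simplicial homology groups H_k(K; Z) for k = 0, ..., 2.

K has 9 vertices, 16 edges, 6 triangles.
rank ∂_0 = 0, rank ∂_1 = 8 ⇒ b_0 = 9 − 0 − 8 = 1; all invariant factors of ∂_1 are 1 so no torsion. So H_0 = Z.
rank ∂_1 = 8, rank ∂_2 = 6 ⇒ b_1 = 16 − 8 − 6 = 2; all invariant factors of ∂_2 are 1 so no torsion. So H_1 = Z^2.
rank ∂_2 = 6, rank ∂_3 = 0 ⇒ b_2 = 6 − 6 − 0 = 0. So H_2 = 0.

H_0 = Z,  H_1 = Z^2,  H_2 = 0.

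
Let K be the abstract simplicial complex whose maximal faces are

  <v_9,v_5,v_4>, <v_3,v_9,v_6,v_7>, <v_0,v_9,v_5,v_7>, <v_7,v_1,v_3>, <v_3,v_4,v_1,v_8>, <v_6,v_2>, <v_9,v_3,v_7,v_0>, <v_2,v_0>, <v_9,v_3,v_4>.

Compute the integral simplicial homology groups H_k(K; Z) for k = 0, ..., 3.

H_0 = Z,  H_1 = Z,  H_2 = 0,  H_3 = 0.

We work with the vertex ordering v_0 < v_1 < v_2 < v_3 < v_4 < v_5 < v_6 < v_7 < v_8 < v_9. The simplices of K, each written with vertices in increasing order, are:

  0-simplices (10): [v_0], [v_1], [v_2], [v_3], [v_4], [v_5], [v_6], [v_7], [v_8], [v_9]
  1-simplices (23): (23 of them)
  2-simplices (17): (17 of them)
  3-simplices (4): [v_0,v_3,v_7,v_9], [v_0,v_5,v_7,v_9], [v_1,v_3,v_4,v_8], [v_3,v_6,v_7,v_9]

so the chain groups are C_0 ≅ Z^10, C_1 ≅ Z^23, C_2 ≅ Z^17, C_3 ≅ Z^4.

∂_1: C_1 → C_0 maps an edge to its endpoints' difference, ∂[p,q] = q − p.
The 10×23 boundary matrix has rank 9 and Smith normal form diag(1,1,1,1,1,1,1,1,1).

The boundary map ∂_2: C_2 → C_1 sends each 2-simplex [p,q,r] to [q,r] − [p,r] + [p,q]. For instance
  ∂[v_1,v_3,v_8] = [v_3,v_8] − [v_1,v_8] + [v_1,v_3],
  ∂[v_3,v_7,v_9] = [v_7,v_9] − [v_3,v_9] + [v_3,v_7].
This gives a 23×17 integer matrix of rank 13; reducing to Smith normal form yields diagonal entries (1,1,1,1,1,1,1,1,1,1,1,1,1).

∂_3: C_3 → C_2 sends each 3-simplex σ to the alternating sum Σ_i (−1)^i (σ with its i-th vertex removed). For instance
  ∂[v_0,v_5,v_7,v_9] = [v_5,v_7,v_9] − [v_0,v_7,v_9] + [v_0,v_5,v_9] − [v_0,v_5,v_7],
  ∂[v_1,v_3,v_4,v_8] = [v_3,v_4,v_8] − [v_1,v_4,v_8] + [v_1,v_3,v_8] − [v_1,v_3,v_4].
The resulting 17×4 matrix has rank 4, and its Smith normal form has invariant factors (1,1,1,1).

Now H_k = ker ∂_k / im ∂_{k+1}, so:

  H_0: rank C_0 − rank ∂_1 = 10 − 9 = 1, and the invariant factors of ∂_1 are all 1, so H_0 ≅ Z.
  H_1: rank ker ∂_1 − rank ∂_2 = (23 − 9) − 13 = 1, and the invariant factors of ∂_2 are all 1, so H_1 ≅ Z.
  H_2: rank ker ∂_2 − rank ∂_3 = (17 − 13) − 4 = 0, and the invariant factors of ∂_3 are all 1, so H_2 ≅ 0.
  H_3: rank ker ∂_3 − rank ∂_4 = (4 − 4) − 0 = 0, and there is no ∂_4, so H_3 ≅ 0.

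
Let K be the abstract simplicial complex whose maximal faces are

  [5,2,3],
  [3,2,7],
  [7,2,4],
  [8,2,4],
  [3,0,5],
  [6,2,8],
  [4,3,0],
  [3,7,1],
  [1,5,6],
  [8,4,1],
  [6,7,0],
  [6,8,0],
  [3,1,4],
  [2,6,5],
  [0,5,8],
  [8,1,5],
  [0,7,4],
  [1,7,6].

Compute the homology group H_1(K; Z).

H_1 ≅ Z ⊕ Z/2.

K has 9 vertices, 27 edges, 18 triangles.
rank ∂_1 = 8, rank ∂_2 = 18 ⇒ b_1 = 27 − 8 − 18 = 1; ∂_2 has invariant factor(s) [2] giving torsion. So H_1 ≅ Z ⊕ Z/2.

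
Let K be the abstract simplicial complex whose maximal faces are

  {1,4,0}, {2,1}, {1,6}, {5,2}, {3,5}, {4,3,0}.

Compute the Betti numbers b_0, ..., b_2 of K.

Take the total order 0 < 1 < 2 < 3 < 4 < 5 < 6 on the vertex set. Then K (dimension 2) consists of the simplices:

  0-simplices (7): [0], [1], [2], [3], [4], [5], [6]
  1-simplices (9): [0,1], [0,3], [0,4], [1,2], [1,4], [1,6], [2,5], [3,4], [3,5]
  2-simplices (2): [0,1,4], [0,3,4]

so the chain groups are C_0 ≅ Z^7, C_1 ≅ Z^9, C_2 ≅ Z^2.

The boundary map ∂_1: C_1 → C_0 sends each edge [p,q] (with p < q) to q − p.
As a 7×9 matrix over Z this has rank 6, with invariant factors (1,1,1,1,1,1).

Boundary ∂_2: C_2 → C_1 acts by ∂[p,q,r] = [q,r] − [p,r] + [p,q]. For instance
  ∂[0,1,4] = [1,4] − [0,4] + [0,1],
  ∂[0,3,4] = [3,4] − [0,4] + [0,3].
This gives a 9×2 integer matrix of rank 2; reducing to Smith normal form yields diagonal entries (1,1).

Reading off H_k = ker ∂_k / im ∂_{k+1}:

  H_0: rank C_0 − rank ∂_1 = 7 − 6 = 1, and the invariant factors of ∂_1 are all 1, so H_0 = Z.
  H_1: rank ker ∂_1 − rank ∂_2 = (9 − 6) − 2 = 1, and the invariant factors of ∂_2 are all 1, so H_1 = Z.
  H_2: rank ker ∂_2 − rank ∂_3 = (2 − 2) − 0 = 0, and there is no ∂_3, so H_2 = 0.

As a check, the Euler characteristic is 7 − 9 + 2 = 0, which agrees with 1 − 1 + 0 = 0.

Hence the Betti numbers are b_0 = 1, b_1 = 1, b_2 = 0.

b_0 = 1, b_1 = 1, b_2 = 0.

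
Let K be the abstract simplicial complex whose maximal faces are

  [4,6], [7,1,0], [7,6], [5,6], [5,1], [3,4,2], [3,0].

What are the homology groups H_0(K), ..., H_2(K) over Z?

Fix the vertex order 0 < 1 < 2 < 3 < 4 < 5 < 6 < 7 and write every simplex with vertices in increasing order. Then dim K = 2 and the simplices of K are:

  0-simplices (8): [0], [1], [2], [3], [4], [5], [6], [7]
  1-simplices (11): [0,1], [0,3], [0,7], [1,5], [1,7], [2,3], [2,4], [3,4], [4,6], [5,6], [6,7]
  2-simplices (2): [0,1,7], [2,3,4]

so the chain groups are C_0 ≅ Z^8, C_1 ≅ Z^11, C_2 ≅ Z^2.

The boundary map ∂_1: C_1 → C_0 is given by ∂[p,q] = [q] − [p].
The 8×11 boundary matrix has rank 7 and Smith normal form diag(1,1,1,1,1,1,1).

∂_2: C_2 → C_1 sends each 2-simplex [p,q,r] to [q,r] − [p,r] + [p,q]. For instance
  ∂[0,1,7] = [1,7] − [0,7] + [0,1],
  ∂[2,3,4] = [3,4] − [2,4] + [2,3].
The resulting 11×2 matrix has rank 2, and its Smith normal form has invariant factors (1,1).

From H_k ≅ ker(∂_k) / im(∂_{k+1}) we obtain:

  H_0: rank C_0 − rank ∂_1 = 8 − 7 = 1, and the invariant factors of ∂_1 are all 1, so H_0 ≅ Z.
  H_1: rank ker ∂_1 − rank ∂_2 = (11 − 7) − 2 = 2, and the invariant factors of ∂_2 are all 1, so H_1 ≅ Z^2.
  H_2: rank ker ∂_2 − rank ∂_3 = (2 − 2) − 0 = 0, and there is no ∂_3, so H_2 ≅ 0.

As a check, the Euler characteristic is 8 − 11 + 2 = -1, which agrees with 1 − 2 + 0 = -1.

H_0 = Z,  H_1 = Z^2,  H_2 = 0.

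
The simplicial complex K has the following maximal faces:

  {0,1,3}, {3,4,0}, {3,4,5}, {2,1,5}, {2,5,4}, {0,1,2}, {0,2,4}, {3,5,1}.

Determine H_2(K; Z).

Order the vertices as 0 < 1 < 2 < 3 < 4 < 5. Listing each simplex with vertices in this order, K has dimension 2 with simplices:

  0-simplices (6): [0], [1], [2], [3], [4], [5]
  1-simplices (12): [0,1], [0,2], [0,3], [0,4], [1,2], [1,3], [1,5], [2,4], [2,5], [3,4], [3,5], [4,5]
  2-simplices (8): [0,1,2], [0,1,3], [0,2,4], [0,3,4], [1,2,5], [1,3,5], [2,4,5], [3,4,5]

Hence C_0 ≅ Z^6, C_1 ≅ Z^12, C_2 ≅ Z^8.

Boundary ∂_1: C_1 → C_0 maps an edge to its endpoints' difference, ∂[p,q] = q − p. For instance
  ∂[1,2] = [2] − [1].
As a 6×12 matrix over Z this has rank 5, with invariant factors (1,1,1,1,1).

Boundary ∂_2: C_2 → C_1 acts by ∂[p,q,r] = [q,r] − [p,r] + [p,q]. For instance
  ∂[2,4,5] = [4,5] − [2,5] + [2,4],
  ∂[0,1,2] = [1,2] − [0,2] + [0,1].
The resulting 12×8 matrix has rank 7, and its Smith normal form has invariant factors (1,1,1,1,1,1,1).

Now H_k = ker ∂_k / im ∂_{k+1}, so:

  H_2: rank ker ∂_2 − rank ∂_3 = (8 − 7) − 0 = 1, and there is no ∂_3, so H_2 ≅ Z.

H_2 ≅ Z.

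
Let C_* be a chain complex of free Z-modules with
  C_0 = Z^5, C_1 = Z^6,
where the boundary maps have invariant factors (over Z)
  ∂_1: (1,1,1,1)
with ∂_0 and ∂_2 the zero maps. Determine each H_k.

H_0 ≅ Z,  H_1 ≅ Z^2.

H_0: b_0 = 5 − 0 − 4 = 1; torsion from ∂_1 factors > 1: none. So H_0 ≅ Z.
H_1: b_1 = 6 − 4 − 0 = 2; torsion from ∂_2 factors > 1: none. So H_1 ≅ Z^2.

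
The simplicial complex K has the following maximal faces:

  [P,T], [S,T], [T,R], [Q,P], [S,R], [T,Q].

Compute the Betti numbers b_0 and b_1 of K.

b_0 = 1, b_1 = 2.

We work with the vertex ordering P < Q < R < S < T. The simplices of K, each written with vertices in increasing order, are:

  0-simplices (5): P, Q, R, S, T
  1-simplices (6): PQ, PT, QT, RS, RT, ST

giving chain groups C_0 ≅ Z^5, C_1 ≅ Z^6.

The boundary map ∂_1: C_1 → C_0 is given by ∂[p,q] = [q] − [p].
The resulting 5×6 matrix has rank 4, and its Smith normal form has invariant factors (1,1,1,1).

Computing H_k = (kernel of ∂_k) / (image of ∂_{k+1}):

  H_0: rank C_0 − rank ∂_1 = 5 − 4 = 1, and the invariant factors of ∂_1 are all 1, so H_0 ≅ Z.
  H_1: rank ker ∂_1 − rank ∂_2 = (6 − 4) − 0 = 2, and there is no ∂_2, so H_1 ≅ Z^2.

As a check, the Euler characteristic is 5 − 6 = -1, which agrees with 1 − 2 = -1.
(K is a triangulation of a wedge of 2 circles.)

Hence the Betti numbers are b_0 = 1, b_1 = 2.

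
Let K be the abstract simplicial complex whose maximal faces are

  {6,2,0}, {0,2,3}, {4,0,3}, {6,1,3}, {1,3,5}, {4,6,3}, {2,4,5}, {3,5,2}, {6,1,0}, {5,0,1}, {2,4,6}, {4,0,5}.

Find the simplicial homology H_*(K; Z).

H_0 ≅ Z,  H_1 ≅ Z_2,  H_2 = 0.

We work with the vertex ordering 0 < 1 < 2 < 3 < 4 < 5 < 6. The simplices of K, each written with vertices in increasing order, are:

  0-simplices (7): [0], [1], [2], [3], [4], [5], [6]
  1-simplices (18): [0,1], [0,2], [0,3], [0,4], [0,5], [0,6], [1,3], [1,5], [1,6], [2,3], [2,4], [2,5], [2,6], [3,4], [3,5], [3,6], [4,5], [4,6]
  2-simplices (12): [0,1,5], [0,1,6], [0,2,3], [0,2,6], [0,3,4], [0,4,5], [1,3,5], [1,3,6], [2,3,5], [2,4,5], [2,4,6], [3,4,6]

Hence C_0 ≅ Z^7, C_1 ≅ Z^18, C_2 ≅ Z^12.

The boundary map ∂_1: C_1 → C_0 sends each edge [p,q] (with p < q) to q − p.
The 7×18 boundary matrix has rank 6 and Smith normal form diag(1,1,1,1,1,1).

Boundary ∂_2: C_2 → C_1 acts by ∂[p,q,r] = [q,r] − [p,r] + [p,q]. For instance
  ∂[3,4,6] = [4,6] − [3,6] + [3,4],
  ∂[1,3,5] = [3,5] − [1,5] + [1,3].
This gives a 18×12 integer matrix of rank 12; reducing to Smith normal form yields diagonal entries (1,1,1,1,1,1,1,1,1,1,1,2).

Now H_k = ker ∂_k / im ∂_{k+1}, so:

  H_0: rank C_0 − rank ∂_1 = 7 − 6 = 1, and the invariant factors of ∂_1 are all 1, so H_0 ≅ Z.
  H_1: rank ker ∂_1 − rank ∂_2 = (18 − 6) − 12 = 0, and ∂_2 has invariant factor 2 > 1, so H_1 ≅ Z_2.
  H_2: rank ker ∂_2 − rank ∂_3 = (12 − 12) − 0 = 0, and there is no ∂_3, so H_2 ≅ 0.

As a check, the Euler characteristic is 7 − 18 + 12 = 1, which agrees with 1 − 0 + 0 = 1.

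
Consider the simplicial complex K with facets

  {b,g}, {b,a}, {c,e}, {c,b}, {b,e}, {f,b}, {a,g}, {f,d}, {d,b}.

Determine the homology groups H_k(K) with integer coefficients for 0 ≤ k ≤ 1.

Fix the vertex order a < b < c < d < e < f < g and write every simplex with vertices in increasing order. Then dim K = 1 and the simplices of K are:

  0-simplices (7): a, b, c, d, e, f, g
  1-simplices (9): ab, ag, bc, bd, be, bf, bg, ce, df

Hence C_0 ≅ Z^7, C_1 ≅ Z^9.

The boundary map ∂_1: C_1 → C_0 maps an edge to its endpoints' difference, ∂[p,q] = q − p. For instance
  ∂bd = d − b.
As a 7×9 matrix over Z this has rank 6, with invariant factors (1,1,1,1,1,1).

Reading off H_k = ker ∂_k / im ∂_{k+1}:

  H_0: rank C_0 − rank ∂_1 = 7 − 6 = 1, and the invariant factors of ∂_1 are all 1, so H_0 = Z.
  H_1: rank ker ∂_1 − rank ∂_2 = (9 − 6) − 0 = 3, and there is no ∂_2, so H_1 = Z^3.

H_0 ≅ Z,  H_1 ≅ Z^3.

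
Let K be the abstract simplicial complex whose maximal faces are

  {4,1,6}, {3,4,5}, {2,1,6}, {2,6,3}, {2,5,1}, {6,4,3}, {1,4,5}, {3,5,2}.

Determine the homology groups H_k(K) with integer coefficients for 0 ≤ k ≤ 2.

H_0 ≅ Z,  H_1 = 0,  H_2 ≅ Z.

Take the total order 1 < 2 < 3 < 4 < 5 < 6 on the vertex set. Then K (dimension 2) consists of the simplices:

  0-simplices (6): [1], [2], [3], [4], [5], [6]
  1-simplices (12): [1,2], [1,4], [1,5], [1,6], [2,3], [2,5], [2,6], [3,4], [3,5], [3,6], [4,5], [4,6]
  2-simplices (8): [1,2,5], [1,2,6], [1,4,5], [1,4,6], [2,3,5], [2,3,6], [3,4,5], [3,4,6]

giving chain groups C_0 ≅ Z^6, C_1 ≅ Z^12, C_2 ≅ Z^8.

∂_1: C_1 → C_0 is given by ∂[p,q] = [q] − [p].
The resulting 6×12 matrix has rank 5, and its Smith normal form has invariant factors (1,1,1,1,1).

Boundary ∂_2: C_2 → C_1 maps a triangle to the signed sum of its edges. For instance
  ∂[1,2,5] = [2,5] − [1,5] + [1,2],
  ∂[3,4,5] = [4,5] − [3,5] + [3,4].
The resulting 12×8 matrix has rank 7, and its Smith normal form has invariant factors (1,1,1,1,1,1,1).

Now H_k = ker ∂_k / im ∂_{k+1}, so:

  H_0: rank C_0 − rank ∂_1 = 6 − 5 = 1, and the invariant factors of ∂_1 are all 1, so H_0 = Z.
  H_1: rank ker ∂_1 − rank ∂_2 = (12 − 5) − 7 = 0, and the invariant factors of ∂_2 are all 1, so H_1 = 0.
  H_2: rank ker ∂_2 − rank ∂_3 = (8 − 7) − 0 = 1, and there is no ∂_3, so H_2 = Z.

(K is a triangulation of the 2-sphere S^2.)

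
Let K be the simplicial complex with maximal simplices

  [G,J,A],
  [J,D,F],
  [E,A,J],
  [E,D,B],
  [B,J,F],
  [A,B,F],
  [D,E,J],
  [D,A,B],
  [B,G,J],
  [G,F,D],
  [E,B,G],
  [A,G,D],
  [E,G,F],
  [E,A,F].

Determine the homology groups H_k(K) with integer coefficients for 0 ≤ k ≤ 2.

Fix the vertex order A < B < D < E < F < G < J and write every simplex with vertices in increasing order. Then dim K = 2 and the simplices of K are:

  0-simplices (7): A, B, D, E, F, G, J
  1-simplices (21): AB, AD, AE, AF, AG, AJ, BD, BE, BF, BG, BJ, DE, DF, DG, DJ, EF, EG, EJ, FG, FJ, GJ
  2-simplices (14): ABD, ABF, ADG, AEF, AEJ, AGJ, BDE, BEG, BFJ, BGJ, DEJ, DFG, DFJ, EFG

Hence C_0 ≅ Z^7, C_1 ≅ Z^21, C_2 ≅ Z^14.

The boundary map ∂_1: C_1 → C_0 sends each edge [p,q] (with p < q) to q − p. For instance
  ∂GJ = J − G.
The resulting 7×21 matrix has rank 6, and its Smith normal form has invariant factors (1,1,1,1,1,1).

Boundary ∂_2: C_2 → C_1 sends each 2-simplex [p,q,r] to [q,r] − [p,r] + [p,q]. For instance
  ∂ABF = BF − AF + AB,
  ∂DEJ = EJ − DJ + DE.
The 21×14 boundary matrix has rank 13 and Smith normal form diag(1,1,1,1,1,1,1,1,1,1,1,1,1).

Now H_k = ker ∂_k / im ∂_{k+1}, so:

  H_0: rank C_0 − rank ∂_1 = 7 − 6 = 1, and the invariant factors of ∂_1 are all 1, so H_0 ≅ Z.
  H_1: rank ker ∂_1 − rank ∂_2 = (21 − 6) − 13 = 2, and the invariant factors of ∂_2 are all 1, so H_1 ≅ Z^2.
  H_2: rank ker ∂_2 − rank ∂_3 = (14 − 13) − 0 = 1, and there is no ∂_3, so H_2 ≅ Z.

As a check, the Euler characteristic is 7 − 21 + 14 = 0, which agrees with 1 − 2 + 1 = 0.

H_0 = Z,  H_1 = Z^2,  H_2 = Z.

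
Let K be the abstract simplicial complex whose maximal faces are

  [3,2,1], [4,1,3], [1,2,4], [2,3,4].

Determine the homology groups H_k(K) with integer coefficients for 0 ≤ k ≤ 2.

We work with the vertex ordering 1 < 2 < 3 < 4. The simplices of K, each written with vertices in increasing order, are:

  0-simplices (4): [1], [2], [3], [4]
  1-simplices (6): [1,2], [1,3], [1,4], [2,3], [2,4], [3,4]
  2-simplices (4): [1,2,3], [1,2,4], [1,3,4], [2,3,4]

giving chain groups C_0 ≅ Z^4, C_1 ≅ Z^6, C_2 ≅ Z^4.

Boundary ∂_1: C_1 → C_0 is given by ∂[p,q] = [q] − [p].
This gives a 4×6 integer matrix of rank 3; reducing to Smith normal form yields diagonal entries (1,1,1).

Boundary ∂_2: C_2 → C_1 acts by ∂[p,q,r] = [q,r] − [p,r] + [p,q]. For instance
  ∂[1,2,3] = [2,3] − [1,3] + [1,2],
  ∂[1,2,4] = [2,4] − [1,4] + [1,2].
The 6×4 boundary matrix has rank 3 and Smith normal form diag(1,1,1).

From H_k ≅ ker(∂_k) / im(∂_{k+1}) we obtain:

  H_0: rank C_0 − rank ∂_1 = 4 − 3 = 1, and the invariant factors of ∂_1 are all 1, so H_0 ≅ Z.
  H_1: rank ker ∂_1 − rank ∂_2 = (6 − 3) − 3 = 0, and the invariant factors of ∂_2 are all 1, so H_1 ≅ 0.
  H_2: rank ker ∂_2 − rank ∂_3 = (4 − 3) − 0 = 1, and there is no ∂_3, so H_2 ≅ Z.

As a check, the Euler characteristic is 4 − 6 + 4 = 2, which agrees with 1 − 0 + 1 = 2.

H_0 ≅ Z,  H_1 = 0,  H_2 ≅ Z.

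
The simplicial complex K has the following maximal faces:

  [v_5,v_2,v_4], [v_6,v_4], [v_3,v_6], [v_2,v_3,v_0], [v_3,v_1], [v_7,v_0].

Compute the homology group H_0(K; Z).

K has 8 vertices, 10 edges, 2 triangles.
rank ∂_0 = 0, rank ∂_1 = 7 ⇒ b_0 = 8 − 0 − 7 = 1; all invariant factors of ∂_1 are 1 so no torsion. So H_0 = Z.

H_0 ≅ Z.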